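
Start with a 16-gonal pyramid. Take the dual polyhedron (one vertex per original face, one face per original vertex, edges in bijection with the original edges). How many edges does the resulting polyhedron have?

The base solid has V = 17, E = 32, F = 17.
The dual swaps V and F and preserves E: V′ = F = 17, E′ = E = 32, F′ = V = 17.

32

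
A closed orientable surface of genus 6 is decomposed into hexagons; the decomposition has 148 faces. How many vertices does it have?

286

χ = 2 − 2·6 = -10, and every face is a hexagon so 6F = 2E.
E = 6·148/2 = 444. Then V = -10 + E − F = -10 + 444 − 148 = 286.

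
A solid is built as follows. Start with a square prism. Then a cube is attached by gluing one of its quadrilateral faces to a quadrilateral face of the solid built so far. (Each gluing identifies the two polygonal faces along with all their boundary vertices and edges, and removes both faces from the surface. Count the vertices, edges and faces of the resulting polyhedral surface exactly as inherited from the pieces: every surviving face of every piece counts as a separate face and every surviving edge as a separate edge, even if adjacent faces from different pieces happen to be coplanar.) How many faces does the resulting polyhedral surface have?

A square prism: V=8, E=12, F=6.
Attach a cube (V=8, E=12, F=6) along a 4-gon: merge 4 vertices and 4 edges, delete both glued faces → V=12, E=20, F=10.
Check: V − E + F = 12 − 20 + 10 = 2.

10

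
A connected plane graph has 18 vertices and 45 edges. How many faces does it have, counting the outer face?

29

Euler's formula for a connected plane graph: V − E + F = 2, so F = 2 − 18 + 45 = 29.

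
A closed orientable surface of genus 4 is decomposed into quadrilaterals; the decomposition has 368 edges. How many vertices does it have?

178

χ = 2 − 2·4 = -6, and every face is a square so 4F = 2E.
F = 2E/4 = 184. Then V = -6 + E − F = -6 + 368 − 184 = 178.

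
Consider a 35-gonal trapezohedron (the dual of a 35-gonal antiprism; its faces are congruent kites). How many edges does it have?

The n-trapezohedron (dual of the n-antiprism) has V = 2·35 + 2 = 72, E = 4·35 = 140, F = 2·35 = 70.

140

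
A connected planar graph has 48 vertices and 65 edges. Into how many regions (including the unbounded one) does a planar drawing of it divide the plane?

19

Euler's formula for a connected plane graph: V − E + F = 2, so F = 2 − 48 + 65 = 19.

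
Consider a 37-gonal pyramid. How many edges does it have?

A pyramid on an n-gon base has one n-gon and n triangles: V = 37 + 1 = 38, E = 2·37 = 74, F = 37 + 1 = 38.

74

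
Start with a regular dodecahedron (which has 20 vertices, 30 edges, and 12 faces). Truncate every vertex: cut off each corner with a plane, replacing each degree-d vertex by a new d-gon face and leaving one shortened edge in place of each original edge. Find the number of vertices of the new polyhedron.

60

Truncation replaces each original edge-end by a new vertex, so V′ = 2E = 60.
Each original edge survives, and each old vertex of degree d contributes d new edges; summing degrees gives Σd = 2E, so E′ = E + 2E = 3E = 90.
Each original face survives and each original vertex becomes one new face: F′ = F + V = 32.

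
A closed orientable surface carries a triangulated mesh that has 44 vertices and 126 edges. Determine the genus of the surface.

Every face is a triangle and each edge borders two faces, so 3F = 2·126, giving F = 84.
χ = V − E + F = 44 − 126 + 84 = 2.
For a closed orientable surface χ = 2 − 2g, so g = (2 − (2))/2 = 0.

0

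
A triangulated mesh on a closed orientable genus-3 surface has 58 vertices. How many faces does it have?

χ = 2 − 2·3 = -4, and every face is a triangle so 3F = 2E.
V − E + F = -4 with E = 3F/2 gives 58 − (3/2 − 1)·F = -4, so F = 124 and E = 186.

124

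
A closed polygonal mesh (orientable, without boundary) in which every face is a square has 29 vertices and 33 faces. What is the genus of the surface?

Every face is a square, so 2E = 4·33 = 132, giving E = 66.
χ = V − E + F = 29 − 66 + 33 = -4.
For a closed orientable surface χ = 2 − 2g, so g = (2 − (-4))/2 = 3.

3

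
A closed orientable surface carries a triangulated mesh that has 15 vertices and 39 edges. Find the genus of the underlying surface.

0

Every face is a triangle and each edge borders two faces, so 3F = 2·39, giving F = 26.
χ = V − E + F = 15 − 39 + 26 = 2.
For a closed orientable surface χ = 2 − 2g, so g = (2 − (2))/2 = 0.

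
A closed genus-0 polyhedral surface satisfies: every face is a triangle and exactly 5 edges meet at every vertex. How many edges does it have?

Each face has 3 edges and each edge borders two faces, so 2E = 3F.
Each vertex has degree 5, so 5V = 2E and hence V = 3F/5.
Euler: V − E + F = 2 ⇒ (3F/5) − (3F/2) + F = 2.
Multiply by 10: (6 − 15 + 10)F = 20, i.e. 1F = 20.
So F = 20, E = 3·20/2 = 30, V = 3·20/5 = 12.

30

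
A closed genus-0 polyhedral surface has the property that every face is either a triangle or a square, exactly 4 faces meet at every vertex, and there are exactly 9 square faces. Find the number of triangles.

Let x be the number of triangles; then F = 9 + x.
Edge–face incidences: 2E = 4·9 + 3·x = 36 + 3x.
Every vertex has degree 4, so 4V = 2E.
Euler: V − E + F = 2 ⇒ (2E)/4 − E + (9 + x) = 2.
Multiply by 8: 2·(2E) − 4·(2E) + 8·(9 + x) = 16, i.e. 72 + 8x − 2·(36 + 3x) = 16.
Collecting terms: 2x = 16, so x = 8.
Then 2E = 36 + 3·8 = 60, so E = 30, V = 2E/4 = 15, F = 9 + 8 = 17.

8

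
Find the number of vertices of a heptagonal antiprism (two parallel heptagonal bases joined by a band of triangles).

14

An antiprism on an n-gon has two n-gon caps and 2n triangles: V = 2·7 = 14, E = 4·7 = 28, F = 2·7 + 2 = 16.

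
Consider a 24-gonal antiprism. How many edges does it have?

96

An antiprism on an n-gon has two n-gon caps and 2n triangles: V = 2·24 = 48, E = 4·24 = 96, F = 2·24 + 2 = 50.
Check: V − E + F = 48 − 96 + 50 = 2.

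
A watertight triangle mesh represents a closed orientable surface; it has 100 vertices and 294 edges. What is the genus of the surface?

Every face is a triangle and each edge borders two faces, so 3F = 2·294, giving F = 196.
χ = V − E + F = 100 − 294 + 196 = 2.
For a closed orientable surface χ = 2 − 2g, so g = (2 − (2))/2 = 0.

0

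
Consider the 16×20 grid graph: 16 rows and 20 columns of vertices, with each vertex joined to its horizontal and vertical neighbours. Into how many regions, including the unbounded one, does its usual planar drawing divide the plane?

The grid has V = 16·20 = 320 vertices and E = 16·19 + 20·15 = 604 edges.
F = 2 − V + E = 2 − 320 + 604 = 286.

286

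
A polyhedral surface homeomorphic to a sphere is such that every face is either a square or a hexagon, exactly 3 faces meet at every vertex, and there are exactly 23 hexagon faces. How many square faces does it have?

Let x be the number of squares; then F = 23 + x.
Edge–face incidences: 2E = 6·23 + 4·x = 138 + 4x.
Every vertex has degree 3, so 3V = 2E.
Euler: V − E + F = 2 ⇒ (2E)/3 − E + (23 + x) = 2.
Multiply by 6: 2·(2E) − 3·(2E) + 6·(23 + x) = 12, i.e. 138 + 6x − (138 + 4x) = 12.
Collecting terms: 2x = 12, so x = 6.
Then 2E = 138 + 4·6 = 162, so E = 81, V = 2E/3 = 54, F = 23 + 6 = 29.

6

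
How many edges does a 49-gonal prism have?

A prism on an n-gon has two n-gon bases and n rectangular sides: V = 2·49 = 98, E = 3·49 = 147, F = 49 + 2 = 51.

147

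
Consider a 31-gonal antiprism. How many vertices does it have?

An antiprism on an n-gon has two n-gon caps and 2n triangles: V = 2·31 = 62, E = 4·31 = 124, F = 2·31 + 2 = 64.

62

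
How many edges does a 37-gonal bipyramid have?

111

A bipyramid over an n-gon has 2n triangular faces and n + 2 vertices: V = 37 + 2 = 39, E = 3·37 = 111, F = 2·37 = 74.
Check: V − E + F = 39 − 111 + 74 = 2.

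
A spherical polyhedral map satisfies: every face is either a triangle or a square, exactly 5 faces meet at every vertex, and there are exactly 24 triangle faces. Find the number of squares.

Let x be the number of squares; then F = 24 + x.
Edge–face incidences: 2E = 3·24 + 4·x = 72 + 4x.
Every vertex has degree 5, so 5V = 2E.
Euler: V − E + F = 2 ⇒ (2E)/5 − E + (24 + x) = 2.
Multiply by 10: 2·(2E) − 5·(2E) + 10·(24 + x) = 20, i.e. 240 + 10x − 3·(72 + 4x) = 20.
Collecting terms: −2x + 24 = 20, so −2x = −4, so x = 2.
Then 2E = 72 + 4·2 = 80, so E = 40, V = 2E/5 = 16, F = 24 + 2 = 26.

2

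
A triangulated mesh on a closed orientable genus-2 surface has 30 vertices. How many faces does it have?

64

χ = 2 − 2·2 = -2, and every face is a triangle so 3F = 2E.
V − E + F = -2 with E = 3F/2 gives 30 − (3/2 − 1)·F = -2, so F = 64 and E = 96.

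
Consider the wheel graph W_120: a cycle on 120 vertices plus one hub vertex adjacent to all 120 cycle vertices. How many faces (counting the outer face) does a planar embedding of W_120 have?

W_120 has V = 120 + 1 = 121 vertices and E = 2·120 = 240 edges.
By Euler's formula F = 2 − V + E = 2 − 121 + 240 = 121.

121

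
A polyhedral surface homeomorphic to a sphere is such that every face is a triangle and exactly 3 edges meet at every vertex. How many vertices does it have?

4

Each face has 3 edges and each edge borders two faces, so 2E = 3F.
Each vertex has degree 3, so 3V = 2E and hence V = 3F/3.
Euler: V − E + F = 2 ⇒ (3F/3) − (3F/2) + F = 2.
Multiply by 6: (6 − 9 + 6)F = 12, i.e. 3F = 12.
So F = 4, E = 3·4/2 = 6, V = 3·4/3 = 4.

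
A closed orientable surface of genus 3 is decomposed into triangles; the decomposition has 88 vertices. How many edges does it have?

276

χ = 2 − 2·3 = -4, and every face is a triangle so 3F = 2E.
V − E + F = -4 with E = 3F/2 gives 88 − (3/2 − 1)·F = -4, so F = 184 and E = 276.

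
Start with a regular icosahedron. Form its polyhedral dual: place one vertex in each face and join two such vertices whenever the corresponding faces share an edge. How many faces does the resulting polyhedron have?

12

The base solid has V = 12, E = 30, F = 20.
The dual swaps V and F and preserves E: V′ = F = 20, E′ = E = 30, F′ = V = 12.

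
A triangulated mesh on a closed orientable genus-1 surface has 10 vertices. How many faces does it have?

20

χ = 2 − 2·1 = 0, and every face is a triangle so 3F = 2E.
V − E + F = 0 with E = 3F/2 gives 10 − (3/2 − 1)·F = 0, so F = 20 and E = 30.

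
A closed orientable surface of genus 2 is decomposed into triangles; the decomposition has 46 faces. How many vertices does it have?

χ = 2 − 2·2 = -2, and every face is a triangle so 3F = 2E.
E = 3·46/2 = 69. Then V = -2 + E − F = -2 + 69 − 46 = 21.

21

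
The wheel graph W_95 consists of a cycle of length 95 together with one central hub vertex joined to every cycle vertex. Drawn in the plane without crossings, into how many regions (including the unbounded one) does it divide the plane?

W_95 has V = 95 + 1 = 96 vertices and E = 2·95 = 190 edges.
By Euler's formula F = 2 − V + E = 2 − 96 + 190 = 96.

96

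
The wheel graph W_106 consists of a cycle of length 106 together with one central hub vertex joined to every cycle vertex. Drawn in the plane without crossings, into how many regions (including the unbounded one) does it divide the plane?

W_106 has V = 106 + 1 = 107 vertices and E = 2·106 = 212 edges.
By Euler's formula F = 2 − V + E = 2 − 107 + 212 = 107.

107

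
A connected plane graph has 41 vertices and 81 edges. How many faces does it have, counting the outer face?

Euler's formula for a connected plane graph: V − E + F = 2, so F = 2 − 41 + 81 = 42.

42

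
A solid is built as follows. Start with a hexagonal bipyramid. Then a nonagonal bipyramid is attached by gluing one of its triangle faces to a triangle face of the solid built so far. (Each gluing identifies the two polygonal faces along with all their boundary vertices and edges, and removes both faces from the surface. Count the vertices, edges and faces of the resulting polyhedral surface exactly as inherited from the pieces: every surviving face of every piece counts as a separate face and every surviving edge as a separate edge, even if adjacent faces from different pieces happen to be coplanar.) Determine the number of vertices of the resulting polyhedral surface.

16

A hexagonal bipyramid: V=8, E=18, F=12.
Attach a nonagonal bipyramid (V=11, E=27, F=18) along a 3-gon: merge 3 vertices and 3 edges, delete both glued faces → V=16, E=42, F=28.
Check: V − E + F = 16 − 42 + 28 = 2.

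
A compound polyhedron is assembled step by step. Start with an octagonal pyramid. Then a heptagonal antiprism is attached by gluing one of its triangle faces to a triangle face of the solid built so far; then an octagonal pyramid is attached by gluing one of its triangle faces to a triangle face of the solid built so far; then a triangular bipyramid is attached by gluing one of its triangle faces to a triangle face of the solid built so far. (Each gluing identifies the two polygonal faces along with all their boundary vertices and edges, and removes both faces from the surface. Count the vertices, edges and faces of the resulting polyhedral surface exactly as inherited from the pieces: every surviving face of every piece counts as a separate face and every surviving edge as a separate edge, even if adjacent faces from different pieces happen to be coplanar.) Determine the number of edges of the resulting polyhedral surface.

60

An octagonal pyramid: V=9, E=16, F=9.
Attach a heptagonal antiprism (V=14, E=28, F=16) along a 3-gon: merge 3 vertices and 3 edges, delete both glued faces → V=20, E=41, F=23.
Attach an octagonal pyramid (V=9, E=16, F=9) along a 3-gon: merge 3 vertices and 3 edges, delete both glued faces → V=26, E=54, F=30.
Attach a triangular bipyramid (V=5, E=9, F=6) along a 3-gon: merge 3 vertices and 3 edges, delete both glued faces → V=28, E=60, F=34.
Check: V − E + F = 28 − 60 + 34 = 2.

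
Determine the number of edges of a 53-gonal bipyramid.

159

A bipyramid over an n-gon has 2n triangular faces and n + 2 vertices: V = 53 + 2 = 55, E = 3·53 = 159, F = 2·53 = 106.
Check: V − E + F = 55 − 159 + 106 = 2.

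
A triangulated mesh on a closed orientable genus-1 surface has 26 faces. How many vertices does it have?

χ = 2 − 2·1 = 0, and every face is a triangle so 3F = 2E.
E = 3·26/2 = 39. Then V = 0 + E − F = 0 + 39 − 26 = 13.

13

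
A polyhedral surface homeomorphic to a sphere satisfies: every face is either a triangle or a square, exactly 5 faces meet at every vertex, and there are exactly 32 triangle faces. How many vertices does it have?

Let x be the number of squares; then F = 32 + x.
Edge–face incidences: 2E = 3·32 + 4·x = 96 + 4x.
Every vertex has degree 5, so 5V = 2E.
Euler: V − E + F = 2 ⇒ (2E)/5 − E + (32 + x) = 2.
Multiply by 10: 2·(2E) − 5·(2E) + 10·(32 + x) = 20, i.e. 320 + 10x − 3·(96 + 4x) = 20.
Collecting terms: −2x + 32 = 20, so −2x = −12, so x = 6.
Then 2E = 96 + 4·6 = 120, so E = 60, V = 2E/5 = 24, F = 32 + 6 = 38.

24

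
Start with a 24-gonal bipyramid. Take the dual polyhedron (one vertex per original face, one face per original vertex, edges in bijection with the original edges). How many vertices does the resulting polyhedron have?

48

The base solid has V = 26, E = 72, F = 48.
The dual swaps V and F and preserves E: V′ = F = 48, E′ = E = 72, F′ = V = 26.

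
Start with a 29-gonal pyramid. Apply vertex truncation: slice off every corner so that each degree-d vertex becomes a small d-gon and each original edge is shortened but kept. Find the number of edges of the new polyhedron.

The base solid has V = 30, E = 58, F = 30.
Truncation replaces each original edge-end by a new vertex, so V′ = 2E = 116.
Each original edge survives, and each old vertex of degree d contributes d new edges; summing degrees gives Σd = 2E, so E′ = E + 2E = 3E = 174.
Each original face survives and each original vertex becomes one new face: F′ = F + V = 60.

174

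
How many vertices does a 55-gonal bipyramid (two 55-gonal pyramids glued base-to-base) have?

A bipyramid over an n-gon has 2n triangular faces and n + 2 vertices: V = 55 + 2 = 57, E = 3·55 = 165, F = 2·55 = 110.

57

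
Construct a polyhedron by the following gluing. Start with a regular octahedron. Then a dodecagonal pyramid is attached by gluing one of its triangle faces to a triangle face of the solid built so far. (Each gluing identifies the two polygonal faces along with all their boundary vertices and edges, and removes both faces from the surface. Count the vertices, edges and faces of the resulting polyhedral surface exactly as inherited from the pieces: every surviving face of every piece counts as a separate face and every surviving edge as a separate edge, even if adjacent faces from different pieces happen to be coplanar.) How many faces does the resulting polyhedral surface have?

19

A regular octahedron: V=6, E=12, F=8.
Attach a dodecagonal pyramid (V=13, E=24, F=13) along a 3-gon: merge 3 vertices and 3 edges, delete both glued faces → V=16, E=33, F=19.
Check: V − E + F = 16 − 33 + 19 = 2.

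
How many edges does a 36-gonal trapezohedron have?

The n-trapezohedron (dual of the n-antiprism) has V = 2·36 + 2 = 74, E = 4·36 = 144, F = 2·36 = 72.

144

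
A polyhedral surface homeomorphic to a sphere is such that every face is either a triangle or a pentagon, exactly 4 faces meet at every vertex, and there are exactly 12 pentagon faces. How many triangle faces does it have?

Let x be the number of triangles; then F = 12 + x.
Edge–face incidences: 2E = 5·12 + 3·x = 60 + 3x.
Every vertex has degree 4, so 4V = 2E.
Euler: V − E + F = 2 ⇒ (2E)/4 − E + (12 + x) = 2.
Multiply by 8: 2·(2E) − 4·(2E) + 8·(12 + x) = 16, i.e. 96 + 8x − 2·(60 + 3x) = 16.
Collecting terms: 2x − 24 = 16, so 2x = 40, so x = 20.
Then 2E = 60 + 3·20 = 120, so E = 60, V = 2E/4 = 30, F = 12 + 20 = 32.

20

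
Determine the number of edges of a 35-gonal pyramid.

A pyramid on an n-gon base has one n-gon and n triangles: V = 35 + 1 = 36, E = 2·35 = 70, F = 35 + 1 = 36.

70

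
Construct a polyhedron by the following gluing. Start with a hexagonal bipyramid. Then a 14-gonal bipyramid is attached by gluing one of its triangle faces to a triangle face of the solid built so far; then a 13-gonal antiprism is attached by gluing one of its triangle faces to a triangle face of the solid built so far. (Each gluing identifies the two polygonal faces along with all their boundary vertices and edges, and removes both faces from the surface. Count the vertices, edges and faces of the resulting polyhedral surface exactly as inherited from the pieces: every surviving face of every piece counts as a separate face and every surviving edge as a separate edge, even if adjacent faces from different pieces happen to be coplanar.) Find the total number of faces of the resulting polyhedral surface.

A hexagonal bipyramid: V=8, E=18, F=12.
Attach a 14-gonal bipyramid (V=16, E=42, F=28) along a 3-gon: merge 3 vertices and 3 edges, delete both glued faces → V=21, E=57, F=38.
Attach a 13-gonal antiprism (V=26, E=52, F=28) along a 3-gon: merge 3 vertices and 3 edges, delete both glued faces → V=44, E=106, F=64.
Check: V − E + F = 44 − 106 + 64 = 2.

64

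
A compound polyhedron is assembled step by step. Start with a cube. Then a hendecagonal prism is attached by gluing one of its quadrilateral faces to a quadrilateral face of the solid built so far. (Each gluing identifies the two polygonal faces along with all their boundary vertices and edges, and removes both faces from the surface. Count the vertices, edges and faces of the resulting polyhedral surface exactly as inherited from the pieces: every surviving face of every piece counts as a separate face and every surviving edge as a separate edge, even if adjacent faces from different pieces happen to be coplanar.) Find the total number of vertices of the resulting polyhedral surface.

26

A cube: V=8, E=12, F=6.
Attach a hendecagonal prism (V=22, E=33, F=13) along a 4-gon: merge 4 vertices and 4 edges, delete both glued faces → V=26, E=41, F=17.
Check: V − E + F = 26 − 41 + 17 = 2.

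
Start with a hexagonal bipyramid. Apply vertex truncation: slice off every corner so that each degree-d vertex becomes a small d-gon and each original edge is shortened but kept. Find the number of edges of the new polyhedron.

54

The base solid has V = 8, E = 18, F = 12.
Truncation replaces each original edge-end by a new vertex, so V′ = 2E = 36.
Each original edge survives, and each old vertex of degree d contributes d new edges; summing degrees gives Σd = 2E, so E′ = E + 2E = 3E = 54.
Each original face survives and each original vertex becomes one new face: F′ = F + V = 20.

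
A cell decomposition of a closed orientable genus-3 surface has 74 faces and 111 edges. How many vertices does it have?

For a closed orientable surface of genus 3, χ = 2 − 2·3 = -4.
V = -4 + E − F = -4 + 111 − 74 = 33.

33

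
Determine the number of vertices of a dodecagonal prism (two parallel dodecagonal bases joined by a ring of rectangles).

24

A prism on an n-gon has two n-gon bases and n rectangular sides: V = 2·12 = 24, E = 3·12 = 36, F = 12 + 2 = 14.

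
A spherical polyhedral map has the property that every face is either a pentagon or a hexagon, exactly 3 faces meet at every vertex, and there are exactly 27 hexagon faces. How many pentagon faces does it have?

Let x be the number of pentagons; then F = 27 + x.
Edge–face incidences: 2E = 6·27 + 5·x = 162 + 5x.
Every vertex has degree 3, so 3V = 2E.
Euler: V − E + F = 2 ⇒ (2E)/3 − E + (27 + x) = 2.
Multiply by 6: 2·(2E) − 3·(2E) + 6·(27 + x) = 12, i.e. 162 + 6x − (162 + 5x) = 12.
Collecting terms: x = 12.
Then 2E = 162 + 5·12 = 222, so E = 111, V = 2E/3 = 74, F = 27 + 12 = 39.

12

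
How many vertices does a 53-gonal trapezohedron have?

The n-trapezohedron (dual of the n-antiprism) has V = 2·53 + 2 = 108, E = 4·53 = 212, F = 2·53 = 106.

108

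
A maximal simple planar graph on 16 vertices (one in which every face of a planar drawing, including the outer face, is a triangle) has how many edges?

42

In a plane triangulation 3F = 2E and V − E + F = 2, so E = 3V − 6 = 3·16 − 6 = 42.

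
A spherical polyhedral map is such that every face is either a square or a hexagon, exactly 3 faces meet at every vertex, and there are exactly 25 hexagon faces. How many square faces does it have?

6

Let x be the number of squares; then F = 25 + x.
Edge–face incidences: 2E = 6·25 + 4·x = 150 + 4x.
Every vertex has degree 3, so 3V = 2E.
Euler: V − E + F = 2 ⇒ (2E)/3 − E + (25 + x) = 2.
Multiply by 6: 2·(2E) − 3·(2E) + 6·(25 + x) = 12, i.e. 150 + 6x − (150 + 4x) = 12.
Collecting terms: 2x = 12, so x = 6.
Then 2E = 150 + 4·6 = 174, so E = 87, V = 2E/3 = 58, F = 25 + 6 = 31.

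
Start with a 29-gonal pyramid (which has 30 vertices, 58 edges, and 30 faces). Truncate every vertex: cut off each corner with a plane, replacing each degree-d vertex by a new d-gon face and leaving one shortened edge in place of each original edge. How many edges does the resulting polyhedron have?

174

Truncation replaces each original edge-end by a new vertex, so V′ = 2E = 116.
Each original edge survives, and each old vertex of degree d contributes d new edges; summing degrees gives Σd = 2E, so E′ = E + 2E = 3E = 174.
Each original face survives and each original vertex becomes one new face: F′ = F + V = 60.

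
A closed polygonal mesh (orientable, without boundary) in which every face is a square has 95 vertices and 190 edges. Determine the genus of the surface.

Every face is a square and each edge borders two faces, so 4F = 2·190, giving F = 95.
χ = V − E + F = 95 − 190 + 95 = 0.
For a closed orientable surface χ = 2 − 2g, so g = (2 − (0))/2 = 1.

1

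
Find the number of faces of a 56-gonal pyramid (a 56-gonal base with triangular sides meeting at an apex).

57

A pyramid on an n-gon base has one n-gon and n triangles: V = 56 + 1 = 57, E = 2·56 = 112, F = 56 + 1 = 57.
Check: V − E + F = 57 − 112 + 57 = 2.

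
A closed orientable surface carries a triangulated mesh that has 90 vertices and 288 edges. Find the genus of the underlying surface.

4

Every face is a triangle and each edge borders two faces, so 3F = 2·288, giving F = 192.
χ = V − E + F = 90 − 288 + 192 = -6.
For a closed orientable surface χ = 2 − 2g, so g = (2 − (-6))/2 = 4.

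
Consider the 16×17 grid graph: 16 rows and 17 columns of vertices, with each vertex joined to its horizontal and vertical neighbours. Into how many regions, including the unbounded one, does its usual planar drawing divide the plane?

The grid has V = 16·17 = 272 vertices and E = 16·16 + 17·15 = 511 edges.
F = 2 − V + E = 2 − 272 + 511 = 241.

241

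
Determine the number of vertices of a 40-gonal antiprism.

80

An antiprism on an n-gon has two n-gon caps and 2n triangles: V = 2·40 = 80, E = 4·40 = 160, F = 2·40 + 2 = 82.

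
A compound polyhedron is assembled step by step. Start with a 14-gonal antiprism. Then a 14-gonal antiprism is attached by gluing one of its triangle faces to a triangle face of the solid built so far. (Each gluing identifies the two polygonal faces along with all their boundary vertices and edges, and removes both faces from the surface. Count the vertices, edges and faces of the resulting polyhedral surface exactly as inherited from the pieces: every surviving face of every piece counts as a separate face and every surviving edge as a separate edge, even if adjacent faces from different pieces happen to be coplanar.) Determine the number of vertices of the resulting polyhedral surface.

53

A 14-gonal antiprism: V=28, E=56, F=30.
Attach a 14-gonal antiprism (V=28, E=56, F=30) along a 3-gon: merge 3 vertices and 3 edges, delete both glued faces → V=53, E=109, F=58.
Check: V − E + F = 53 − 109 + 58 = 2.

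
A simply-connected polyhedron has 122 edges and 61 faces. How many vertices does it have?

Here V − E + F = 2.
V = 2 + E − F = 2 + 122 − 61 = 63.

63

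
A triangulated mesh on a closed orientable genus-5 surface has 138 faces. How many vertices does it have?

61

χ = 2 − 2·5 = -8, and every face is a triangle so 3F = 2E.
E = 3·138/2 = 207. Then V = -8 + E − F = -8 + 207 − 138 = 61.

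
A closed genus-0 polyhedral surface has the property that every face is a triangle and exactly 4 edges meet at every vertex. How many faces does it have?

Each face has 3 edges and each edge borders two faces, so 2E = 3F.
Each vertex has degree 4, so 4V = 2E and hence V = 3F/4.
Euler: V − E + F = 2 ⇒ (3F/4) − (3F/2) + F = 2.
Multiply by 8: (6 − 12 + 8)F = 16, i.e. 2F = 16.
So F = 8, E = 3·8/2 = 12, V = 3·8/4 = 6.

8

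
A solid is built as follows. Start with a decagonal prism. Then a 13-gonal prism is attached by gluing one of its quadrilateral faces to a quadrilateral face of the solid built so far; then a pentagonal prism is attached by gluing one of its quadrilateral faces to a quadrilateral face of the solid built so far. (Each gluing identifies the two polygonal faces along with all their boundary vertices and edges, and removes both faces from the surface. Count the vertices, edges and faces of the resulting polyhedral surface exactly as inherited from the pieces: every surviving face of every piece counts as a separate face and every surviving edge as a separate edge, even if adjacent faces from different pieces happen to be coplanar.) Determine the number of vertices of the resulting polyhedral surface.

A decagonal prism: V=20, E=30, F=12.
Attach a 13-gonal prism (V=26, E=39, F=15) along a 4-gon: merge 4 vertices and 4 edges, delete both glued faces → V=42, E=65, F=25.
Attach a pentagonal prism (V=10, E=15, F=7) along a 4-gon: merge 4 vertices and 4 edges, delete both glued faces → V=48, E=76, F=30.
Check: V − E + F = 48 − 76 + 30 = 2.

48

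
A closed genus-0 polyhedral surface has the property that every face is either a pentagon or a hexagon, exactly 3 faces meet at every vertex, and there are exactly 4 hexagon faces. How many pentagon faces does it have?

12

Let x be the number of pentagons; then F = 4 + x.
Edge–face incidences: 2E = 6·4 + 5·x = 24 + 5x.
Every vertex has degree 3, so 3V = 2E.
Euler: V − E + F = 2 ⇒ (2E)/3 − E + (4 + x) = 2.
Multiply by 6: 2·(2E) − 3·(2E) + 6·(4 + x) = 12, i.e. 24 + 6x − (24 + 5x) = 12.
Collecting terms: x = 12.
Then 2E = 24 + 5·12 = 84, so E = 42, V = 2E/3 = 28, F = 4 + 12 = 16.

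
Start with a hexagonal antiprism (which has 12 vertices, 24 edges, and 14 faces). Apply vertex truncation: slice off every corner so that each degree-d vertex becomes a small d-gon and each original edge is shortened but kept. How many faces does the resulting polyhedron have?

Truncation replaces each original edge-end by a new vertex, so V′ = 2E = 48.
Each original edge survives, and each old vertex of degree d contributes d new edges; summing degrees gives Σd = 2E, so E′ = E + 2E = 3E = 72.
Each original face survives and each original vertex becomes one new face: F′ = F + V = 26.

26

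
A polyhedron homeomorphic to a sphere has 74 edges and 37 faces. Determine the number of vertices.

39

Here V − E + F = 2.
V = 2 + E − F = 2 + 74 − 37 = 39.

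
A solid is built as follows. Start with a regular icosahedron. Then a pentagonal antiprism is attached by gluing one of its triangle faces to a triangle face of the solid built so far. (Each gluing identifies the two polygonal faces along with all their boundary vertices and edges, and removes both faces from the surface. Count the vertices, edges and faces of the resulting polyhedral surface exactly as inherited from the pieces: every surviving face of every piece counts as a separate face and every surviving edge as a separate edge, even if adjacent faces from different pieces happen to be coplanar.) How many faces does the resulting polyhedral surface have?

A regular icosahedron: V=12, E=30, F=20.
Attach a pentagonal antiprism (V=10, E=20, F=12) along a 3-gon: merge 3 vertices and 3 edges, delete both glued faces → V=19, E=47, F=30.
Check: V − E + F = 19 − 47 + 30 = 2.

30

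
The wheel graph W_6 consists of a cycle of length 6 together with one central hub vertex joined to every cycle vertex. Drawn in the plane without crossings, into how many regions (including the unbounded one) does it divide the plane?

W_6 has V = 6 + 1 = 7 vertices and E = 2·6 = 12 edges.
By Euler's formula F = 2 − V + E = 2 − 7 + 12 = 7.

7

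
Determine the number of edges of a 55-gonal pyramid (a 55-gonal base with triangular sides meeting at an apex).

110

A pyramid on an n-gon base has one n-gon and n triangles: V = 55 + 1 = 56, E = 2·55 = 110, F = 55 + 1 = 56.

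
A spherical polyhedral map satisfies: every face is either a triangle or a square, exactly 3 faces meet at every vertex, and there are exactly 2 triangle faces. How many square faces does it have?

Let x be the number of squares; then F = 2 + x.
Edge–face incidences: 2E = 3·2 + 4·x = 6 + 4x.
Every vertex has degree 3, so 3V = 2E.
Euler: V − E + F = 2 ⇒ (2E)/3 − E + (2 + x) = 2.
Multiply by 6: 2·(2E) − 3·(2E) + 6·(2 + x) = 12, i.e. 12 + 6x − (6 + 4x) = 12.
Collecting terms: 2x + 6 = 12, so 2x = 6, so x = 3.
Then 2E = 6 + 4·3 = 18, so E = 9, V = 2E/3 = 6, F = 2 + 3 = 5.

3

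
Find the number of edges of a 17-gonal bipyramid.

51

A bipyramid over an n-gon has 2n triangular faces and n + 2 vertices: V = 17 + 2 = 19, E = 3·17 = 51, F = 2·17 = 34.
Check: V − E + F = 19 − 51 + 34 = 2.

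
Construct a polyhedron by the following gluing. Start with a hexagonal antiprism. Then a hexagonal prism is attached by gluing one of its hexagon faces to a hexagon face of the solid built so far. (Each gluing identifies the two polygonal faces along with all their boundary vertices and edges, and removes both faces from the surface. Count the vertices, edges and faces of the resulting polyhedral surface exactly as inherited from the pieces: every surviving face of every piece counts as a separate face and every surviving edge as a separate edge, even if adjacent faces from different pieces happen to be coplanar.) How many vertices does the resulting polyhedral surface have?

18

A hexagonal antiprism: V=12, E=24, F=14.
Attach a hexagonal prism (V=12, E=18, F=8) along a 6-gon: merge 6 vertices and 6 edges, delete both glued faces → V=18, E=36, F=20.
Check: V − E + F = 18 − 36 + 20 = 2.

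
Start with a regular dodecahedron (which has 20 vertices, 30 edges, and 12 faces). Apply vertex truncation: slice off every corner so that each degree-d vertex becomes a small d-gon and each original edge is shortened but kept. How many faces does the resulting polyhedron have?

32

Truncation replaces each original edge-end by a new vertex, so V′ = 2E = 60.
Each original edge survives, and each old vertex of degree d contributes d new edges; summing degrees gives Σd = 2E, so E′ = E + 2E = 3E = 90.
Each original face survives and each original vertex becomes one new face: F′ = F + V = 32.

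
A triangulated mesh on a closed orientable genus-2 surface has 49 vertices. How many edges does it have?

χ = 2 − 2·2 = -2, and every face is a triangle so 3F = 2E.
V − E + F = -2 with E = 3F/2 gives 49 − (3/2 − 1)·F = -2, so F = 102 and E = 153.

153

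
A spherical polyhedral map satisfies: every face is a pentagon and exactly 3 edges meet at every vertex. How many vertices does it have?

20

Each face has 5 edges and each edge borders two faces, so 2E = 5F.
Each vertex has degree 3, so 3V = 2E and hence V = 5F/3.
Euler: V − E + F = 2 ⇒ (5F/3) − (5F/2) + F = 2.
Multiply by 6: (10 − 15 + 6)F = 12, i.e. 1F = 12.
So F = 12, E = 5·12/2 = 30, V = 5·12/3 = 20.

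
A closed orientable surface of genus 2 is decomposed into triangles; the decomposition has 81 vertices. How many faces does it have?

166

χ = 2 − 2·2 = -2, and every face is a triangle so 3F = 2E.
V − E + F = -2 with E = 3F/2 gives 81 − (3/2 − 1)·F = -2, so F = 166 and E = 249.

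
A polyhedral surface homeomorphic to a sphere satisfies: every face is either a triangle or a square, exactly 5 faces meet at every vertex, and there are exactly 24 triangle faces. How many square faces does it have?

Let x be the number of squares; then F = 24 + x.
Edge–face incidences: 2E = 3·24 + 4·x = 72 + 4x.
Every vertex has degree 5, so 5V = 2E.
Euler: V − E + F = 2 ⇒ (2E)/5 − E + (24 + x) = 2.
Multiply by 10: 2·(2E) − 5·(2E) + 10·(24 + x) = 20, i.e. 240 + 10x − 3·(72 + 4x) = 20.
Collecting terms: −2x + 24 = 20, so −2x = −4, so x = 2.
Then 2E = 72 + 4·2 = 80, so E = 40, V = 2E/5 = 16, F = 24 + 2 = 26.

2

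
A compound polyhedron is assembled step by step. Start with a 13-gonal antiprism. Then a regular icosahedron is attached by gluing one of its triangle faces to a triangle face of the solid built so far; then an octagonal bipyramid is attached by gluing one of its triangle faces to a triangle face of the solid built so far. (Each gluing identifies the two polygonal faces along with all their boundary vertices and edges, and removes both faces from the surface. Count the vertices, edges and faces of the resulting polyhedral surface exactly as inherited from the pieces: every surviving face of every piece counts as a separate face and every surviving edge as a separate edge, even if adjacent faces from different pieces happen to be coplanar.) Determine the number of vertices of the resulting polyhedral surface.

42

A 13-gonal antiprism: V=26, E=52, F=28.
Attach a regular icosahedron (V=12, E=30, F=20) along a 3-gon: merge 3 vertices and 3 edges, delete both glued faces → V=35, E=79, F=46.
Attach an octagonal bipyramid (V=10, E=24, F=16) along a 3-gon: merge 3 vertices and 3 edges, delete both glued faces → V=42, E=100, F=60.
Check: V − E + F = 42 − 100 + 60 = 2.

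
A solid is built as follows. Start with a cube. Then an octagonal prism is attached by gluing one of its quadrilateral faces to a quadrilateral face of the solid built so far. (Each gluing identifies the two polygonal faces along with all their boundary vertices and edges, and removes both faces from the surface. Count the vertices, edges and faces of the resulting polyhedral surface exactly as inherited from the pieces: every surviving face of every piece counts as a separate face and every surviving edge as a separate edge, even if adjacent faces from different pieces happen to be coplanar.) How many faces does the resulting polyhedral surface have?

14

A cube: V=8, E=12, F=6.
Attach an octagonal prism (V=16, E=24, F=10) along a 4-gon: merge 4 vertices and 4 edges, delete both glued faces → V=20, E=32, F=14.
Check: V − E + F = 20 − 32 + 14 = 2.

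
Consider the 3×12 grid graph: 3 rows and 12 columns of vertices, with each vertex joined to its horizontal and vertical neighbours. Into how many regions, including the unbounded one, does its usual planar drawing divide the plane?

The grid has V = 3·12 = 36 vertices and E = 3·11 + 12·2 = 57 edges.
F = 2 − V + E = 2 − 36 + 57 = 23.

23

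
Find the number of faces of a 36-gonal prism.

A prism on an n-gon has two n-gon bases and n rectangular sides: V = 2·36 = 72, E = 3·36 = 108, F = 36 + 2 = 38.

38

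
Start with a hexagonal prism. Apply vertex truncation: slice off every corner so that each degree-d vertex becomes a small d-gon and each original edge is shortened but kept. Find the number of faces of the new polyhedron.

20

The base solid has V = 12, E = 18, F = 8.
Truncation replaces each original edge-end by a new vertex, so V′ = 2E = 36.
Each original edge survives, and each old vertex of degree d contributes d new edges; summing degrees gives Σd = 2E, so E′ = E + 2E = 3E = 54.
Each original face survives and each original vertex becomes one new face: F′ = F + V = 20.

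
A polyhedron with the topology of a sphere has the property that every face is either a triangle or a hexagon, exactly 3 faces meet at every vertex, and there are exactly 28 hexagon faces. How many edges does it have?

Let x be the number of triangles; then F = 28 + x.
Edge–face incidences: 2E = 6·28 + 3·x = 168 + 3x.
Every vertex has degree 3, so 3V = 2E.
Euler: V − E + F = 2 ⇒ (2E)/3 − E + (28 + x) = 2.
Multiply by 6: 2·(2E) − 3·(2E) + 6·(28 + x) = 12, i.e. 168 + 6x − (168 + 3x) = 12.
Collecting terms: 3x = 12, so x = 4.
Then 2E = 168 + 3·4 = 180, so E = 90, V = 2E/3 = 60, F = 28 + 4 = 32.

90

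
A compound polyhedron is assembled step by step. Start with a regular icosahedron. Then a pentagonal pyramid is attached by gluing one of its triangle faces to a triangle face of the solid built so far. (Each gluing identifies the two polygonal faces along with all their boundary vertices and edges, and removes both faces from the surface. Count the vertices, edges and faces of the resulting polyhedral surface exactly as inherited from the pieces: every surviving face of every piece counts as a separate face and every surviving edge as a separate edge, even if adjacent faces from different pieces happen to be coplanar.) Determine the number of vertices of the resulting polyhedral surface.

15

A regular icosahedron: V=12, E=30, F=20.
Attach a pentagonal pyramid (V=6, E=10, F=6) along a 3-gon: merge 3 vertices and 3 edges, delete both glued faces → V=15, E=37, F=24.
Check: V − E + F = 15 − 37 + 24 = 2.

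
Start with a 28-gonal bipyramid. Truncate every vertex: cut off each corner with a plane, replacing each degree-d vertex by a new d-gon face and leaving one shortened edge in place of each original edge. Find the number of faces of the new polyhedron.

The base solid has V = 30, E = 84, F = 56.
Truncation replaces each original edge-end by a new vertex, so V′ = 2E = 168.
Each original edge survives, and each old vertex of degree d contributes d new edges; summing degrees gives Σd = 2E, so E′ = E + 2E = 3E = 252.
Each original face survives and each original vertex becomes one new face: F′ = F + V = 86.

86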